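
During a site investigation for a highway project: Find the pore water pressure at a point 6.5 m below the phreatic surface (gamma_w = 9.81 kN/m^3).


Result: 63.77 kPa

Derivation:
Using u = gamma_w * h_w
u = 9.81 * 6.5
u = 63.77 kPa


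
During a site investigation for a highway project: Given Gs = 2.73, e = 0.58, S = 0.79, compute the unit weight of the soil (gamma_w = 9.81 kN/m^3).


Using gamma = gamma_w * (Gs + S*e) / (1 + e)
Numerator: Gs + S*e = 2.73 + 0.79*0.58 = 3.1882
Denominator: 1 + e = 1 + 0.58 = 1.58
gamma = 9.81 * 3.1882 / 1.58
gamma = 19.795 kN/m^3


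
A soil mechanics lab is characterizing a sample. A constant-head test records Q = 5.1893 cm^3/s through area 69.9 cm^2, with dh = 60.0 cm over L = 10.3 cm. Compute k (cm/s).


Compute hydraulic gradient:
i = dh / L = 60.0 / 10.3 = 5.82524
Then apply Darcy's law:
k = Q / (A * i)
k = 5.1893 / (69.9 * 5.82524)
k = 5.1893 / 407.184
k = 0.012744 cm/s


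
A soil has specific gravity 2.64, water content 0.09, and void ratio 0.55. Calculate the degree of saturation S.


Using S = Gs * w / e
S = 2.64 * 0.09 / 0.55
S = 0.432


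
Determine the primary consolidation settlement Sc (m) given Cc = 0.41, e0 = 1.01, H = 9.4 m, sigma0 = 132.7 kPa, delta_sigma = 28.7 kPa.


Result: 0.163 m

Derivation:
Using Sc = Cc * H / (1 + e0) * log10((sigma0 + delta_sigma) / sigma0)
Stress ratio = (132.7 + 28.7) / 132.7 = 1.21628
log10(1.21628) = 0.0850326
Cc * H / (1 + e0) = 0.41 * 9.4 / (1 + 1.01) = 1.91741
Sc = 1.91741 * 0.0850326
Sc = 0.163 m


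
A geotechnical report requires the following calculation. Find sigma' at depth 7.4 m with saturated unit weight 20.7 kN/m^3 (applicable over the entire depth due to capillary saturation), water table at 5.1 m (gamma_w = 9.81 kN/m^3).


Total stress = gamma_sat * depth
sigma = 20.7 * 7.4 = 153.18 kPa
Pore water pressure u = gamma_w * (depth - d_wt)
u = 9.81 * (7.4 - 5.1) = 22.563 kPa
Effective stress = sigma - u
sigma' = 153.18 - 22.563 = 130.62 kPa


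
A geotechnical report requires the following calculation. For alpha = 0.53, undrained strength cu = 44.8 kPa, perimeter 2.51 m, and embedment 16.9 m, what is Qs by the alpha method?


Using Qs = alpha * cu * perimeter * L
Qs = 0.53 * 44.8 * 2.51 * 16.9
Qs = 1007.2 kN


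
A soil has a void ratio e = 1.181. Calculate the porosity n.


Using the relation n = e / (1 + e)
n = 1.181 / (1 + 1.181)
n = 1.181 / 2.181
n = 0.5415


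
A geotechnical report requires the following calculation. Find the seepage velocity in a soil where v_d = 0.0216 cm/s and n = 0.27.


Using v_s = v_d / n
v_s = 0.0216 / 0.27
v_s = 0.08 cm/s


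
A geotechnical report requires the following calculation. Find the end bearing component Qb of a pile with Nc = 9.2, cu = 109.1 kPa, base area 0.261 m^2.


Result: 261.97 kN

Derivation:
Using Qb = Nc * cu * Ab
Qb = 9.2 * 109.1 * 0.261
Qb = 261.97 kN


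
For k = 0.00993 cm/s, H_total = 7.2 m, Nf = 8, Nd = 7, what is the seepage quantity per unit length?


Result: 0.0008171 m^3/s per m

Derivation:
Convert k to m/s for unit consistency with H:
k = 0.00993 cm/s = 0.00993 / 100 m/s = 9.93e-05 m/s
Using q = k * H * Nf / Nd
Nf / Nd = 8 / 7 = 1.1429
q = 9.93e-05 * 7.2 * 1.1429
q = 0.0008171 m^3/s per m


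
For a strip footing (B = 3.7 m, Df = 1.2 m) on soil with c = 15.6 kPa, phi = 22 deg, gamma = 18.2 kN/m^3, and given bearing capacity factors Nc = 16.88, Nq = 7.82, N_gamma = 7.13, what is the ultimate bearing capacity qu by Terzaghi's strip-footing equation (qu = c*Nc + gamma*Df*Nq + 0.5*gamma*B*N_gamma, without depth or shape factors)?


Result: 674.18 kPa

Derivation:
Compute qu = c*Nc + gamma*Df*Nq + 0.5*gamma*B*N_gamma
Term 1: 15.6 * 16.88 = 263.328
Term 2: 18.2 * 1.2 * 7.82 = 170.7888
Term 3: 0.5 * 18.2 * 3.7 * 7.13 = 240.0671
qu = 263.328 + 170.7888 + 240.0671
qu = 674.18 kPa


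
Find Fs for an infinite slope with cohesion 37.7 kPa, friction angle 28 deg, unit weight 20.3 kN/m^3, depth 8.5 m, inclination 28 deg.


Using Fs = c / (gamma*H*sin(beta)*cos(beta)) + tan(phi)/tan(beta)
Cohesion contribution = 37.7 / (20.3*8.5*sin(28)*cos(28))
Cohesion contribution = 0.527087
Friction contribution = tan(28)/tan(28) = 1
Fs = 0.527087 + 1
Fs = 1.527


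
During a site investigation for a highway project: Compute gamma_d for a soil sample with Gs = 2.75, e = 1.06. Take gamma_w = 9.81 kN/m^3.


Using gamma_d = Gs * gamma_w / (1 + e)
gamma_d = 2.75 * 9.81 / (1 + 1.06)
gamma_d = 2.75 * 9.81 / 2.06
gamma_d = 13.096 kN/m^3


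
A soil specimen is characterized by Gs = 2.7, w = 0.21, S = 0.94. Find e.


Using the relation e = Gs * w / S
e = 2.7 * 0.21 / 0.94
e = 0.6032


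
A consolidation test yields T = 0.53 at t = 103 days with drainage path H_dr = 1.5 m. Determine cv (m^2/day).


Result: 0.01158 m^2/day

Derivation:
Using cv = T * H_dr^2 / t
H_dr^2 = 1.5^2 = 2.25
cv = 0.53 * 2.25 / 103
cv = 0.01158 m^2/day


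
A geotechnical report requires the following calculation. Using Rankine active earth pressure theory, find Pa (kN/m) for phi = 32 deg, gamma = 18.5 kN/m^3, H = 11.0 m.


Compute active earth pressure coefficient:
Ka = tan^2(45 - phi/2) = tan^2(29.0) = 0.307259
Compute active force:
Pa = 0.5 * Ka * gamma * H^2
Pa = 0.5 * 0.307259 * 18.5 * 11.0^2
Pa = 343.9 kN/m


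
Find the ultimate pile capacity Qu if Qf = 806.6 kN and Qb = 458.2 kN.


Using Qu = Qf + Qb
Qu = 806.6 + 458.2
Qu = 1264.8 kN


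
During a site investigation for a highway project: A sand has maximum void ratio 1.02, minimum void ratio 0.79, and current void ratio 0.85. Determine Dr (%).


Result: 73.91 %

Derivation:
Using Dr = (e_max - e) / (e_max - e_min) * 100
e_max - e = 1.02 - 0.85 = 0.17
e_max - e_min = 1.02 - 0.79 = 0.23
Dr = 0.17 / 0.23 * 100
Dr = 73.91 %


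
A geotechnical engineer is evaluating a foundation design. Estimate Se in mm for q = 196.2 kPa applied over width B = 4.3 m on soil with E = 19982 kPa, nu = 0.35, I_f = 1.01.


Using Se = q * B * (1 - nu^2) * I_f / E
1 - nu^2 = 1 - 0.35^2 = 0.8775
Se = 196.2 * 4.3 * 0.8775 * 1.01 / 19982
Se = 0.037419 m
Convert to mm: Se = 0.037419 * 1000 = 37.419 mm


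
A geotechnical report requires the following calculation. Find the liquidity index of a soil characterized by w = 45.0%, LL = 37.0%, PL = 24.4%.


First compute the plasticity index:
PI = LL - PL = 37.0 - 24.4 = 12.6
Then compute the liquidity index:
LI = (w - PL) / PI
LI = (45.0 - 24.4) / 12.6
LI = 1.635


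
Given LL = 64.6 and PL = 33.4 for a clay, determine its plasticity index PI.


Using PI = LL - PL
PI = 64.6 - 33.4
PI = 31.2


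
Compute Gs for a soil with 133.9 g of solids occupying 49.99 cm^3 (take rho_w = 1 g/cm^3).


Result: 2.679

Derivation:
Using Gs = m_s / (V_s * rho_w)
Since rho_w = 1 g/cm^3:
Gs = 133.9 / 49.99
Gs = 2.679


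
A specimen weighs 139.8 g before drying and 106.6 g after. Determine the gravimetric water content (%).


Result: 31.14 %

Derivation:
Using w = (m_wet - m_dry) / m_dry * 100
m_wet - m_dry = 139.8 - 106.6 = 33.2 g
w = 33.2 / 106.6 * 100
w = 31.14 %


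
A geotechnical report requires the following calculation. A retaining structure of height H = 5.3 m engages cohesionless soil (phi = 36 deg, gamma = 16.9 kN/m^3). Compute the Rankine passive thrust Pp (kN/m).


Compute passive earth pressure coefficient:
Kp = tan^2(45 + phi/2) = tan^2(63.0) = 3.85184
Compute passive force:
Pp = 0.5 * Kp * gamma * H^2
Pp = 0.5 * 3.85184 * 16.9 * 5.3^2
Pp = 914.27 kN/m


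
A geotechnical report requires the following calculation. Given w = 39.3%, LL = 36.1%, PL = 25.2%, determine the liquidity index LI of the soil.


First compute the plasticity index:
PI = LL - PL = 36.1 - 25.2 = 10.9
Then compute the liquidity index:
LI = (w - PL) / PI
LI = (39.3 - 25.2) / 10.9
LI = 1.294


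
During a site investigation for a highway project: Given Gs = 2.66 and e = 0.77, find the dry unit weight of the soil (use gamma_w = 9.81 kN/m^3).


Using gamma_d = Gs * gamma_w / (1 + e)
gamma_d = 2.66 * 9.81 / (1 + 0.77)
gamma_d = 2.66 * 9.81 / 1.77
gamma_d = 14.743 kN/m^3


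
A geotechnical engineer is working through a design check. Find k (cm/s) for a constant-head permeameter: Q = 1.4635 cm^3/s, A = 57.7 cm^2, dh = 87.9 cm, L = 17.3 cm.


Result: 0.004992 cm/s

Derivation:
Compute hydraulic gradient:
i = dh / L = 87.9 / 17.3 = 5.08092
Then apply Darcy's law:
k = Q / (A * i)
k = 1.4635 / (57.7 * 5.08092)
k = 1.4635 / 293.169
k = 0.004992 cm/s


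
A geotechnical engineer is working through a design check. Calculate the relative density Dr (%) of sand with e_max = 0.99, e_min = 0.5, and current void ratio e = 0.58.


Using Dr = (e_max - e) / (e_max - e_min) * 100
e_max - e = 0.99 - 0.58 = 0.41
e_max - e_min = 0.99 - 0.5 = 0.49
Dr = 0.41 / 0.49 * 100
Dr = 83.67 %


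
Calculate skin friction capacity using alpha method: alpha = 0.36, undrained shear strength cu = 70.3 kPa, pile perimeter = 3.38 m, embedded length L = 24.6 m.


Using Qs = alpha * cu * perimeter * L
Qs = 0.36 * 70.3 * 3.38 * 24.6
Qs = 2104.31 kN


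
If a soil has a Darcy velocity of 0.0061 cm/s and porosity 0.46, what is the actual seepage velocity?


Result: 0.01326 cm/s

Derivation:
Using v_s = v_d / n
v_s = 0.0061 / 0.46
v_s = 0.01326 cm/s


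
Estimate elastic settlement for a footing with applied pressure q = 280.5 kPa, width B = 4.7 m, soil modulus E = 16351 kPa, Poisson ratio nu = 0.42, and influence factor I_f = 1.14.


Using Se = q * B * (1 - nu^2) * I_f / E
1 - nu^2 = 1 - 0.42^2 = 0.8236
Se = 280.5 * 4.7 * 0.8236 * 1.14 / 16351
Se = 0.075702 m
Convert to mm: Se = 0.075702 * 1000 = 75.702 mm


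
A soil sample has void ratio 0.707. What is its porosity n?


Using the relation n = e / (1 + e)
n = 0.707 / (1 + 0.707)
n = 0.707 / 1.707
n = 0.4142


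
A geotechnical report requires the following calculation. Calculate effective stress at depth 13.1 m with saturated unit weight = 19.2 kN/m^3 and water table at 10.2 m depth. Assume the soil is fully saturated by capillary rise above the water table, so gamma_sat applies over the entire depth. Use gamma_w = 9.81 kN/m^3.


Total stress = gamma_sat * depth
sigma = 19.2 * 13.1 = 251.52 kPa
Pore water pressure u = gamma_w * (depth - d_wt)
u = 9.81 * (13.1 - 10.2) = 28.449 kPa
Effective stress = sigma - u
sigma' = 251.52 - 28.449 = 223.07 kPa


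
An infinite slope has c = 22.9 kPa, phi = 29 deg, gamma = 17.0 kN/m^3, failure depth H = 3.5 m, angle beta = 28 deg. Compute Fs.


Using Fs = c / (gamma*H*sin(beta)*cos(beta)) + tan(phi)/tan(beta)
Cohesion contribution = 22.9 / (17.0*3.5*sin(28)*cos(28))
Cohesion contribution = 0.928484
Friction contribution = tan(29)/tan(28) = 1.0425
Fs = 0.928484 + 1.0425
Fs = 1.971


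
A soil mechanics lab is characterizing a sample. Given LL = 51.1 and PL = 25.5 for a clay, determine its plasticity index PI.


Using PI = LL - PL
PI = 51.1 - 25.5
PI = 25.6


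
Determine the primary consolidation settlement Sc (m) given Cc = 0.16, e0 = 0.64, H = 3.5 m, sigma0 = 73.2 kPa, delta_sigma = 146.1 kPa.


Using Sc = Cc * H / (1 + e0) * log10((sigma0 + delta_sigma) / sigma0)
Stress ratio = (73.2 + 146.1) / 73.2 = 2.9959
log10(2.9959) = 0.476528
Cc * H / (1 + e0) = 0.16 * 3.5 / (1 + 0.64) = 0.341463
Sc = 0.341463 * 0.476528
Sc = 0.1627 m


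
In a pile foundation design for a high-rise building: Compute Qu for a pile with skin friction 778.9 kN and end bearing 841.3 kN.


Result: 1620.2 kN

Derivation:
Using Qu = Qf + Qb
Qu = 778.9 + 841.3
Qu = 1620.2 kN


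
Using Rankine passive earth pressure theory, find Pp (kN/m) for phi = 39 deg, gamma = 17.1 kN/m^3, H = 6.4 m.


Compute passive earth pressure coefficient:
Kp = tan^2(45 + phi/2) = tan^2(64.5) = 4.395495
Compute passive force:
Pp = 0.5 * Kp * gamma * H^2
Pp = 0.5 * 4.395495 * 17.1 * 6.4^2
Pp = 1539.34 kN/m


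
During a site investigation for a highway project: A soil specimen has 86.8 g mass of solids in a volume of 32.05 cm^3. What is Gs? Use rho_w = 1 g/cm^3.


Result: 2.708

Derivation:
Using Gs = m_s / (V_s * rho_w)
Since rho_w = 1 g/cm^3:
Gs = 86.8 / 32.05
Gs = 2.708


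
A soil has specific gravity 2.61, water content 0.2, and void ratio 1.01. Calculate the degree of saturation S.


Result: 0.5168

Derivation:
Using S = Gs * w / e
S = 2.61 * 0.2 / 1.01
S = 0.5168


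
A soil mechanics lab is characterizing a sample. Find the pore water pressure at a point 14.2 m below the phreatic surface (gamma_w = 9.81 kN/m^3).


Result: 139.3 kPa

Derivation:
Using u = gamma_w * h_w
u = 9.81 * 14.2
u = 139.3 kPa


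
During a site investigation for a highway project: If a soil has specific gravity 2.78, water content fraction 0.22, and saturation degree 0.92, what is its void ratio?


Using the relation e = Gs * w / S
e = 2.78 * 0.22 / 0.92
e = 0.6648


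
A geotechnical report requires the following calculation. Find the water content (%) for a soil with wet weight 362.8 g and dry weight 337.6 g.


Using w = (m_wet - m_dry) / m_dry * 100
m_wet - m_dry = 362.8 - 337.6 = 25.2 g
w = 25.2 / 337.6 * 100
w = 7.46 %


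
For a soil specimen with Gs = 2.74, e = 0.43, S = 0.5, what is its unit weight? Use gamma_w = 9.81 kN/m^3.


Result: 20.272 kN/m^3

Derivation:
Using gamma = gamma_w * (Gs + S*e) / (1 + e)
Numerator: Gs + S*e = 2.74 + 0.5*0.43 = 2.955
Denominator: 1 + e = 1 + 0.43 = 1.43
gamma = 9.81 * 2.955 / 1.43
gamma = 20.272 kN/m^3


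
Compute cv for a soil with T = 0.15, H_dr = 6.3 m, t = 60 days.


Result: 0.09922 m^2/day

Derivation:
Using cv = T * H_dr^2 / t
H_dr^2 = 6.3^2 = 39.69
cv = 0.15 * 39.69 / 60
cv = 0.09922 m^2/day


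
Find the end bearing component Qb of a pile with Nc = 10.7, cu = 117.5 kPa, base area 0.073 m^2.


Result: 91.78 kN

Derivation:
Using Qb = Nc * cu * Ab
Qb = 10.7 * 117.5 * 0.073
Qb = 91.78 kN


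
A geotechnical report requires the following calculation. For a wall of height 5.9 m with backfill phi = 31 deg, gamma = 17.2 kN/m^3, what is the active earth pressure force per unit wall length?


Result: 95.83 kN/m

Derivation:
Compute active earth pressure coefficient:
Ka = tan^2(45 - phi/2) = tan^2(29.5) = 0.320099
Compute active force:
Pa = 0.5 * Ka * gamma * H^2
Pa = 0.5 * 0.320099 * 17.2 * 5.9^2
Pa = 95.83 kN/m


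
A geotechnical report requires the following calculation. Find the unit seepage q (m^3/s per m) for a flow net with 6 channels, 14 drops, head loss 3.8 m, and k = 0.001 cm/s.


Convert k to m/s for unit consistency with H:
k = 0.001 cm/s = 0.001 / 100 m/s = 1e-05 m/s
Using q = k * H * Nf / Nd
Nf / Nd = 6 / 14 = 0.4286
q = 1e-05 * 3.8 * 0.4286
q = 1.629e-05 m^3/s per m


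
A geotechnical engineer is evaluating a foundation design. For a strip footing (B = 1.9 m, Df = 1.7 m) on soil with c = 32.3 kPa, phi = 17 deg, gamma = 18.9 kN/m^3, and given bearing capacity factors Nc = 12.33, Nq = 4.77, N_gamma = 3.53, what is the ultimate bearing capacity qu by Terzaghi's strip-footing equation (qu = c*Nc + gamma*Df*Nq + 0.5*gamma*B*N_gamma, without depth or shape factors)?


Compute qu = c*Nc + gamma*Df*Nq + 0.5*gamma*B*N_gamma
Term 1: 32.3 * 12.33 = 398.259
Term 2: 18.9 * 1.7 * 4.77 = 153.2601
Term 3: 0.5 * 18.9 * 1.9 * 3.53 = 63.38115
qu = 398.259 + 153.2601 + 63.38115
qu = 614.9 kPa


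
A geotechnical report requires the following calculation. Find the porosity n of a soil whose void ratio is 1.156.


Using the relation n = e / (1 + e)
n = 1.156 / (1 + 1.156)
n = 1.156 / 2.156
n = 0.5362


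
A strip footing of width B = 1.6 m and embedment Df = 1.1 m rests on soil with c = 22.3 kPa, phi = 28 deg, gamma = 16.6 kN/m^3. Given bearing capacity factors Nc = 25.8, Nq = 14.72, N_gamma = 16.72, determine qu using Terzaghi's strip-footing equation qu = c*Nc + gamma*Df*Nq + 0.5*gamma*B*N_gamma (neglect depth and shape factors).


Result: 1066.17 kPa

Derivation:
Compute qu = c*Nc + gamma*Df*Nq + 0.5*gamma*B*N_gamma
Term 1: 22.3 * 25.8 = 575.34
Term 2: 16.6 * 1.1 * 14.72 = 268.7872
Term 3: 0.5 * 16.6 * 1.6 * 16.72 = 222.0416
qu = 575.34 + 268.7872 + 222.0416
qu = 1066.17 kPa


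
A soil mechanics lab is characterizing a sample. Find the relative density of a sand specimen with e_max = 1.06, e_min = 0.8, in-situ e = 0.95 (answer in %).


Using Dr = (e_max - e) / (e_max - e_min) * 100
e_max - e = 1.06 - 0.95 = 0.11
e_max - e_min = 1.06 - 0.8 = 0.26
Dr = 0.11 / 0.26 * 100
Dr = 42.31 %


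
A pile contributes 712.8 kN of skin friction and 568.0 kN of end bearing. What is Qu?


Result: 1280.8 kN

Derivation:
Using Qu = Qf + Qb
Qu = 712.8 + 568.0
Qu = 1280.8 kN


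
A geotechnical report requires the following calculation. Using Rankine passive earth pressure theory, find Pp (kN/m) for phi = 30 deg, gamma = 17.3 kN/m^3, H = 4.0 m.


Result: 415.2 kN/m

Derivation:
Compute passive earth pressure coefficient:
Kp = tan^2(45 + phi/2) = tan^2(60.0) = 3
Compute passive force:
Pp = 0.5 * Kp * gamma * H^2
Pp = 0.5 * 3 * 17.3 * 4.0^2
Pp = 415.2 kN/m


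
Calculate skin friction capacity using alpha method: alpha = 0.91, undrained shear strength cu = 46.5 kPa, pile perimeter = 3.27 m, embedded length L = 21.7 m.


Using Qs = alpha * cu * perimeter * L
Qs = 0.91 * 46.5 * 3.27 * 21.7
Qs = 3002.63 kN


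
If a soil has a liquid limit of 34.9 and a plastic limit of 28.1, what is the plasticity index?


Using PI = LL - PL
PI = 34.9 - 28.1
PI = 6.8


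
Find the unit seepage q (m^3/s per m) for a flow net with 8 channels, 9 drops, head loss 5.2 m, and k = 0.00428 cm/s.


Convert k to m/s for unit consistency with H:
k = 0.00428 cm/s = 0.00428 / 100 m/s = 4.28e-05 m/s
Using q = k * H * Nf / Nd
Nf / Nd = 8 / 9 = 0.8889
q = 4.28e-05 * 5.2 * 0.8889
q = 0.0001978 m^3/s per m


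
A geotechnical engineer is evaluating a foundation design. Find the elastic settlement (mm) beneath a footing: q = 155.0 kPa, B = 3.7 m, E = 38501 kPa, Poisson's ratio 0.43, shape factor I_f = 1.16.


Result: 14.084 mm

Derivation:
Using Se = q * B * (1 - nu^2) * I_f / E
1 - nu^2 = 1 - 0.43^2 = 0.8151
Se = 155.0 * 3.7 * 0.8151 * 1.16 / 38501
Se = 0.014084 m
Convert to mm: Se = 0.014084 * 1000 = 14.084 mm


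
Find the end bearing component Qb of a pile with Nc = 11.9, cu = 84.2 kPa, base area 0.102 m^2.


Using Qb = Nc * cu * Ab
Qb = 11.9 * 84.2 * 0.102
Qb = 102.2 kN


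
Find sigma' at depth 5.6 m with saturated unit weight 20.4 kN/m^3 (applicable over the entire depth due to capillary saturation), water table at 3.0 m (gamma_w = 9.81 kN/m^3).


Total stress = gamma_sat * depth
sigma = 20.4 * 5.6 = 114.24 kPa
Pore water pressure u = gamma_w * (depth - d_wt)
u = 9.81 * (5.6 - 3.0) = 25.506 kPa
Effective stress = sigma - u
sigma' = 114.24 - 25.506 = 88.73 kPa


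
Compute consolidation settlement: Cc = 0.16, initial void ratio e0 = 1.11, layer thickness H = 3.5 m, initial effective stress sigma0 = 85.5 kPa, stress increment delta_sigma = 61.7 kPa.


Using Sc = Cc * H / (1 + e0) * log10((sigma0 + delta_sigma) / sigma0)
Stress ratio = (85.5 + 61.7) / 85.5 = 1.72164
log10(1.72164) = 0.235942
Cc * H / (1 + e0) = 0.16 * 3.5 / (1 + 1.11) = 0.265403
Sc = 0.265403 * 0.235942
Sc = 0.0626 m


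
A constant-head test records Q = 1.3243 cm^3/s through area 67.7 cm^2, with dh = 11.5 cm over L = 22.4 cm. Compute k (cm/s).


Compute hydraulic gradient:
i = dh / L = 11.5 / 22.4 = 0.513393
Then apply Darcy's law:
k = Q / (A * i)
k = 1.3243 / (67.7 * 0.513393)
k = 1.3243 / 34.7567
k = 0.038102 cm/s


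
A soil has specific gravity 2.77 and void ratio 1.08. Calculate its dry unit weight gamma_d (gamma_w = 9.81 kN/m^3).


Using gamma_d = Gs * gamma_w / (1 + e)
gamma_d = 2.77 * 9.81 / (1 + 1.08)
gamma_d = 2.77 * 9.81 / 2.08
gamma_d = 13.064 kN/m^3


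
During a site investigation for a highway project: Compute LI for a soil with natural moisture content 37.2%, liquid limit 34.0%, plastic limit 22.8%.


First compute the plasticity index:
PI = LL - PL = 34.0 - 22.8 = 11.2
Then compute the liquidity index:
LI = (w - PL) / PI
LI = (37.2 - 22.8) / 11.2
LI = 1.286


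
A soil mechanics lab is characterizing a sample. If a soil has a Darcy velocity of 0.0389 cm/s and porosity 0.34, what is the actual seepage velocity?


Result: 0.11441 cm/s

Derivation:
Using v_s = v_d / n
v_s = 0.0389 / 0.34
v_s = 0.11441 cm/s


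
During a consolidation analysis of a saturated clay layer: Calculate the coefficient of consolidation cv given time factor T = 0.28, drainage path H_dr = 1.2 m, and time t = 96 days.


Using cv = T * H_dr^2 / t
H_dr^2 = 1.2^2 = 1.44
cv = 0.28 * 1.44 / 96
cv = 0.0042 m^2/day


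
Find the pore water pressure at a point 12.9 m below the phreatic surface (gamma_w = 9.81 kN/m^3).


Using u = gamma_w * h_w
u = 9.81 * 12.9
u = 126.55 kPa


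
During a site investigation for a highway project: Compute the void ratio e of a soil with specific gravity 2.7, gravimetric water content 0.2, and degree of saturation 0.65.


Using the relation e = Gs * w / S
e = 2.7 * 0.2 / 0.65
e = 0.8308


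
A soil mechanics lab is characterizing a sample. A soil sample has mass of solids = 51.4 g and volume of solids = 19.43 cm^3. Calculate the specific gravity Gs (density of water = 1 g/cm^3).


Result: 2.645

Derivation:
Using Gs = m_s / (V_s * rho_w)
Since rho_w = 1 g/cm^3:
Gs = 51.4 / 19.43
Gs = 2.645


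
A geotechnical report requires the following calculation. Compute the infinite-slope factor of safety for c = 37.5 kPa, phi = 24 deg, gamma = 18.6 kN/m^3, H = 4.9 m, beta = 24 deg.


Using Fs = c / (gamma*H*sin(beta)*cos(beta)) + tan(phi)/tan(beta)
Cohesion contribution = 37.5 / (18.6*4.9*sin(24)*cos(24))
Cohesion contribution = 1.10733
Friction contribution = tan(24)/tan(24) = 1
Fs = 1.10733 + 1
Fs = 2.107


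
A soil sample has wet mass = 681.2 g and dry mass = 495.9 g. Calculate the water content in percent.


Result: 37.37 %

Derivation:
Using w = (m_wet - m_dry) / m_dry * 100
m_wet - m_dry = 681.2 - 495.9 = 185.3 g
w = 185.3 / 495.9 * 100
w = 37.37 %


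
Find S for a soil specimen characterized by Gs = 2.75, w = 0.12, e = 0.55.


Result: 0.6

Derivation:
Using S = Gs * w / e
S = 2.75 * 0.12 / 0.55
S = 0.6


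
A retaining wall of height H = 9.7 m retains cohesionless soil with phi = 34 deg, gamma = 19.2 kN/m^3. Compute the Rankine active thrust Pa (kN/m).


Result: 255.37 kN/m

Derivation:
Compute active earth pressure coefficient:
Ka = tan^2(45 - phi/2) = tan^2(28.0) = 0.282715
Compute active force:
Pa = 0.5 * Ka * gamma * H^2
Pa = 0.5 * 0.282715 * 19.2 * 9.7^2
Pa = 255.37 kN/m


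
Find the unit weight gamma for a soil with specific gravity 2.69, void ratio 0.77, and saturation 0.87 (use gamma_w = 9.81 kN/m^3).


Using gamma = gamma_w * (Gs + S*e) / (1 + e)
Numerator: Gs + S*e = 2.69 + 0.87*0.77 = 3.3599
Denominator: 1 + e = 1 + 0.77 = 1.77
gamma = 9.81 * 3.3599 / 1.77
gamma = 18.622 kN/m^3


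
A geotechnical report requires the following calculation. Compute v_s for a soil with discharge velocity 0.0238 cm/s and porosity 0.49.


Result: 0.04857 cm/s

Derivation:
Using v_s = v_d / n
v_s = 0.0238 / 0.49
v_s = 0.04857 cm/s


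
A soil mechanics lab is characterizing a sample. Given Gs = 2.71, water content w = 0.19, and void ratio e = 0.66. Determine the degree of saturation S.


Using S = Gs * w / e
S = 2.71 * 0.19 / 0.66
S = 0.7802


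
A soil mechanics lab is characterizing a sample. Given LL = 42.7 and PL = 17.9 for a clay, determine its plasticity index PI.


Result: 24.8

Derivation:
Using PI = LL - PL
PI = 42.7 - 17.9
PI = 24.8


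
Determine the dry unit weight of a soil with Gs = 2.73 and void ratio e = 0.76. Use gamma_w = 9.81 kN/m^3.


Using gamma_d = Gs * gamma_w / (1 + e)
gamma_d = 2.73 * 9.81 / (1 + 0.76)
gamma_d = 2.73 * 9.81 / 1.76
gamma_d = 15.217 kN/m^3


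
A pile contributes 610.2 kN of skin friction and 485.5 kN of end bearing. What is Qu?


Using Qu = Qf + Qb
Qu = 610.2 + 485.5
Qu = 1095.7 kN


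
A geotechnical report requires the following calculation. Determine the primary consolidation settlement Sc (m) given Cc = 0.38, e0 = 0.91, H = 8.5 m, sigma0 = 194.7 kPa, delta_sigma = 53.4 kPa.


Result: 0.178 m

Derivation:
Using Sc = Cc * H / (1 + e0) * log10((sigma0 + delta_sigma) / sigma0)
Stress ratio = (194.7 + 53.4) / 194.7 = 1.27427
log10(1.27427) = 0.105261
Cc * H / (1 + e0) = 0.38 * 8.5 / (1 + 0.91) = 1.6911
Sc = 1.6911 * 0.105261
Sc = 0.178 m


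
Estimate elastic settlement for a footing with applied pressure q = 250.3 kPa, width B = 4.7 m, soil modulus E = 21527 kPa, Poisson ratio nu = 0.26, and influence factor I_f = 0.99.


Using Se = q * B * (1 - nu^2) * I_f / E
1 - nu^2 = 1 - 0.26^2 = 0.9324
Se = 250.3 * 4.7 * 0.9324 * 0.99 / 21527
Se = 0.050444 m
Convert to mm: Se = 0.050444 * 1000 = 50.444 mm


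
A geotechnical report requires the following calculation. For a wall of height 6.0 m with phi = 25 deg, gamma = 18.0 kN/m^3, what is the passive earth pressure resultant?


Compute passive earth pressure coefficient:
Kp = tan^2(45 + phi/2) = tan^2(57.5) = 2.463913
Compute passive force:
Pp = 0.5 * Kp * gamma * H^2
Pp = 0.5 * 2.463913 * 18.0 * 6.0^2
Pp = 798.31 kN/m


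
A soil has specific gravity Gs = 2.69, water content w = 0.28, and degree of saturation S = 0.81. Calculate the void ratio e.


Using the relation e = Gs * w / S
e = 2.69 * 0.28 / 0.81
e = 0.9299


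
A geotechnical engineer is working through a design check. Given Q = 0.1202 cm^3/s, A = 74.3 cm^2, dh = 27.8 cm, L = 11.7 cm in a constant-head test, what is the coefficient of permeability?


Compute hydraulic gradient:
i = dh / L = 27.8 / 11.7 = 2.37607
Then apply Darcy's law:
k = Q / (A * i)
k = 0.1202 / (74.3 * 2.37607)
k = 0.1202 / 176.542
k = 0.000681 cm/s


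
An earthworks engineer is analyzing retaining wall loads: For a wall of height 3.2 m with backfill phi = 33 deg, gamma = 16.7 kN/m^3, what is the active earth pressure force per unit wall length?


Result: 25.21 kN/m

Derivation:
Compute active earth pressure coefficient:
Ka = tan^2(45 - phi/2) = tan^2(28.5) = 0.294801
Compute active force:
Pa = 0.5 * Ka * gamma * H^2
Pa = 0.5 * 0.294801 * 16.7 * 3.2^2
Pa = 25.21 kN/m


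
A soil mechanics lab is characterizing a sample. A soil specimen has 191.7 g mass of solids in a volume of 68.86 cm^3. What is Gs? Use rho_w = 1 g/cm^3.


Using Gs = m_s / (V_s * rho_w)
Since rho_w = 1 g/cm^3:
Gs = 191.7 / 68.86
Gs = 2.784


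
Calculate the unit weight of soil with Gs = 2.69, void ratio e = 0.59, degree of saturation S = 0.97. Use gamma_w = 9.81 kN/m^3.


Using gamma = gamma_w * (Gs + S*e) / (1 + e)
Numerator: Gs + S*e = 2.69 + 0.97*0.59 = 3.2623
Denominator: 1 + e = 1 + 0.59 = 1.59
gamma = 9.81 * 3.2623 / 1.59
gamma = 20.128 kN/m^3


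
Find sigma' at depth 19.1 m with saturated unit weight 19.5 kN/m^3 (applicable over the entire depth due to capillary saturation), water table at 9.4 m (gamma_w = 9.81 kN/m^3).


Result: 277.29 kPa

Derivation:
Total stress = gamma_sat * depth
sigma = 19.5 * 19.1 = 372.45 kPa
Pore water pressure u = gamma_w * (depth - d_wt)
u = 9.81 * (19.1 - 9.4) = 95.157 kPa
Effective stress = sigma - u
sigma' = 372.45 - 95.157 = 277.29 kPa


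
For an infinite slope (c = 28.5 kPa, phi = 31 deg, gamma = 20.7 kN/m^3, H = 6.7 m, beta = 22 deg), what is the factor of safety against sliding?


Result: 2.079

Derivation:
Using Fs = c / (gamma*H*sin(beta)*cos(beta)) + tan(phi)/tan(beta)
Cohesion contribution = 28.5 / (20.7*6.7*sin(22)*cos(22))
Cohesion contribution = 0.591641
Friction contribution = tan(31)/tan(22) = 1.48718
Fs = 0.591641 + 1.48718
Fs = 2.079


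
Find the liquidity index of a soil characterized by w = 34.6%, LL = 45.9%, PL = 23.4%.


Result: 0.498

Derivation:
First compute the plasticity index:
PI = LL - PL = 45.9 - 23.4 = 22.5
Then compute the liquidity index:
LI = (w - PL) / PI
LI = (34.6 - 23.4) / 22.5
LI = 0.498


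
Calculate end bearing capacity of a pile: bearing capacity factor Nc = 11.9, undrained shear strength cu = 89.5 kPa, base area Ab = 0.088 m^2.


Using Qb = Nc * cu * Ab
Qb = 11.9 * 89.5 * 0.088
Qb = 93.72 kN


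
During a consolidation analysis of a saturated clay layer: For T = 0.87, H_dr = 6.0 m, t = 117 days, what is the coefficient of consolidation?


Using cv = T * H_dr^2 / t
H_dr^2 = 6.0^2 = 36.0
cv = 0.87 * 36.0 / 117
cv = 0.26769 m^2/day


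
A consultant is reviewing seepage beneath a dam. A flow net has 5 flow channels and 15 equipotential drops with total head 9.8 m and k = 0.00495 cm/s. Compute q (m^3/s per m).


Convert k to m/s for unit consistency with H:
k = 0.00495 cm/s = 0.00495 / 100 m/s = 4.95e-05 m/s
Using q = k * H * Nf / Nd
Nf / Nd = 5 / 15 = 0.3333
q = 4.95e-05 * 9.8 * 0.3333
q = 0.0001617 m^3/s per m


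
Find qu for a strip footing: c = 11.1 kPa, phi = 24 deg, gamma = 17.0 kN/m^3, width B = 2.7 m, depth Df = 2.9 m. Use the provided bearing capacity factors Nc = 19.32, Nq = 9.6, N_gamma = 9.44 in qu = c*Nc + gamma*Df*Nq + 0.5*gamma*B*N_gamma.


Compute qu = c*Nc + gamma*Df*Nq + 0.5*gamma*B*N_gamma
Term 1: 11.1 * 19.32 = 214.452
Term 2: 17.0 * 2.9 * 9.6 = 473.28
Term 3: 0.5 * 17.0 * 2.7 * 9.44 = 216.648
qu = 214.452 + 473.28 + 216.648
qu = 904.38 kPa


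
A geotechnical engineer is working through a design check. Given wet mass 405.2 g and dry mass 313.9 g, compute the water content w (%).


Using w = (m_wet - m_dry) / m_dry * 100
m_wet - m_dry = 405.2 - 313.9 = 91.3 g
w = 91.3 / 313.9 * 100
w = 29.09 %


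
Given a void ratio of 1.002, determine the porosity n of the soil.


Using the relation n = e / (1 + e)
n = 1.002 / (1 + 1.002)
n = 1.002 / 2.002
n = 0.5005


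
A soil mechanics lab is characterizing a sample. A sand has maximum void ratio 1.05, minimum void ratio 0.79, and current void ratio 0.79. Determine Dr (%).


Using Dr = (e_max - e) / (e_max - e_min) * 100
e_max - e = 1.05 - 0.79 = 0.26
e_max - e_min = 1.05 - 0.79 = 0.26
Dr = 0.26 / 0.26 * 100
Dr = 100.0 %


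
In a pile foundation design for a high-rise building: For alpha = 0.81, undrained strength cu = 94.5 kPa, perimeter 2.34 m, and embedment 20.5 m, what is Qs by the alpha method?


Using Qs = alpha * cu * perimeter * L
Qs = 0.81 * 94.5 * 2.34 * 20.5
Qs = 3671.86 kN


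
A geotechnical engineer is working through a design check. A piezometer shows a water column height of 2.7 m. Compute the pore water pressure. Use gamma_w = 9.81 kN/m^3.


Result: 26.49 kPa

Derivation:
Using u = gamma_w * h_w
u = 9.81 * 2.7
u = 26.49 kPa


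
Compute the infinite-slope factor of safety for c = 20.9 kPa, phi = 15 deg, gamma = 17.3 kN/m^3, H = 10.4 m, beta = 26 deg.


Result: 0.844

Derivation:
Using Fs = c / (gamma*H*sin(beta)*cos(beta)) + tan(phi)/tan(beta)
Cohesion contribution = 20.9 / (17.3*10.4*sin(26)*cos(26))
Cohesion contribution = 0.294825
Friction contribution = tan(15)/tan(26) = 0.549377
Fs = 0.294825 + 0.549377
Fs = 0.844


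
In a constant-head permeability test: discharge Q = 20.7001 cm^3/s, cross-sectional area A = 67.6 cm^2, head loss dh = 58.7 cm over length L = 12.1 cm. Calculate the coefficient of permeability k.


Result: 0.063121 cm/s

Derivation:
Compute hydraulic gradient:
i = dh / L = 58.7 / 12.1 = 4.85124
Then apply Darcy's law:
k = Q / (A * i)
k = 20.7001 / (67.6 * 4.85124)
k = 20.7001 / 327.944
k = 0.063121 cm/s


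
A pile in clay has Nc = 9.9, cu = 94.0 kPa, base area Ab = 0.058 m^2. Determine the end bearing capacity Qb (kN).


Using Qb = Nc * cu * Ab
Qb = 9.9 * 94.0 * 0.058
Qb = 53.97 kN


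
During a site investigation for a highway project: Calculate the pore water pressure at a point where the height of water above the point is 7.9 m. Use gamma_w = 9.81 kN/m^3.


Result: 77.5 kPa

Derivation:
Using u = gamma_w * h_w
u = 9.81 * 7.9
u = 77.5 kPa


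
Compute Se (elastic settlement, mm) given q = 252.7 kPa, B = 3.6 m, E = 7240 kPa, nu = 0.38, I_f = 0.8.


Using Se = q * B * (1 - nu^2) * I_f / E
1 - nu^2 = 1 - 0.38^2 = 0.8556
Se = 252.7 * 3.6 * 0.8556 * 0.8 / 7240
Se = 0.086006 m
Convert to mm: Se = 0.086006 * 1000 = 86.006 mm


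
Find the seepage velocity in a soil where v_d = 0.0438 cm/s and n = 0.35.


Result: 0.12514 cm/s

Derivation:
Using v_s = v_d / n
v_s = 0.0438 / 0.35
v_s = 0.12514 cm/s


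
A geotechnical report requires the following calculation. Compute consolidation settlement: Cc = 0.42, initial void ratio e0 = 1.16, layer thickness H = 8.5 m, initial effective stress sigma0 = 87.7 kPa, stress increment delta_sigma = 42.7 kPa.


Using Sc = Cc * H / (1 + e0) * log10((sigma0 + delta_sigma) / sigma0)
Stress ratio = (87.7 + 42.7) / 87.7 = 1.48689
log10(1.48689) = 0.172278
Cc * H / (1 + e0) = 0.42 * 8.5 / (1 + 1.16) = 1.65278
Sc = 1.65278 * 0.172278
Sc = 0.2847 m


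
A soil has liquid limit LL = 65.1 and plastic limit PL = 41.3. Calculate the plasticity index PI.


Using PI = LL - PL
PI = 65.1 - 41.3
PI = 23.8


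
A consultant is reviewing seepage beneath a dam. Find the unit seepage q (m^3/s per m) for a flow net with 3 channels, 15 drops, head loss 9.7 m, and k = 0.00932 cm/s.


Result: 0.0001808 m^3/s per m

Derivation:
Convert k to m/s for unit consistency with H:
k = 0.00932 cm/s = 0.00932 / 100 m/s = 9.32e-05 m/s
Using q = k * H * Nf / Nd
Nf / Nd = 3 / 15 = 0.2
q = 9.32e-05 * 9.7 * 0.2
q = 0.0001808 m^3/s per m


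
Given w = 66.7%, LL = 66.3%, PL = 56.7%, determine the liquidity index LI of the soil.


First compute the plasticity index:
PI = LL - PL = 66.3 - 56.7 = 9.6
Then compute the liquidity index:
LI = (w - PL) / PI
LI = (66.7 - 56.7) / 9.6
LI = 1.042


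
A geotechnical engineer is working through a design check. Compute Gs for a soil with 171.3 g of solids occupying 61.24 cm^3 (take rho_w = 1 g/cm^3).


Using Gs = m_s / (V_s * rho_w)
Since rho_w = 1 g/cm^3:
Gs = 171.3 / 61.24
Gs = 2.797


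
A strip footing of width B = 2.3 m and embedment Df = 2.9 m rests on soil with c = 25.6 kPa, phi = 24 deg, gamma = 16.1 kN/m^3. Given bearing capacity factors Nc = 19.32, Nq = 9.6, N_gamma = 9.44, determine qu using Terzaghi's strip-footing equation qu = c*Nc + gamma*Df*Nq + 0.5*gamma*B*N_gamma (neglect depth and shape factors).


Compute qu = c*Nc + gamma*Df*Nq + 0.5*gamma*B*N_gamma
Term 1: 25.6 * 19.32 = 494.592
Term 2: 16.1 * 2.9 * 9.6 = 448.224
Term 3: 0.5 * 16.1 * 2.3 * 9.44 = 174.7816
qu = 494.592 + 448.224 + 174.7816
qu = 1117.6 kPa


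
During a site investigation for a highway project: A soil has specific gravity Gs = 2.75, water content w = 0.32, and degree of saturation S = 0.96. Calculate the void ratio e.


Using the relation e = Gs * w / S
e = 2.75 * 0.32 / 0.96
e = 0.9167


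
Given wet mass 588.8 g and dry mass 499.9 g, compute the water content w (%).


Result: 17.78 %

Derivation:
Using w = (m_wet - m_dry) / m_dry * 100
m_wet - m_dry = 588.8 - 499.9 = 88.9 g
w = 88.9 / 499.9 * 100
w = 17.78 %


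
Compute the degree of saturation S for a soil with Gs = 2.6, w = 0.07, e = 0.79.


Using S = Gs * w / e
S = 2.6 * 0.07 / 0.79
S = 0.2304


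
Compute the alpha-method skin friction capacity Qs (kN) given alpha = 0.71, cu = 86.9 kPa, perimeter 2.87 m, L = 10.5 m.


Result: 1859.3 kN

Derivation:
Using Qs = alpha * cu * perimeter * L
Qs = 0.71 * 86.9 * 2.87 * 10.5
Qs = 1859.3 kN


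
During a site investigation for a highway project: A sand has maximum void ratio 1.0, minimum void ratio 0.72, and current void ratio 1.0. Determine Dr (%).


Result: 0.0 %

Derivation:
Using Dr = (e_max - e) / (e_max - e_min) * 100
e_max - e = 1.0 - 1.0 = 0.0
e_max - e_min = 1.0 - 0.72 = 0.28
Dr = 0.0 / 0.28 * 100
Dr = 0.0 %


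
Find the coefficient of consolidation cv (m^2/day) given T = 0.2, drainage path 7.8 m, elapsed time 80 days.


Using cv = T * H_dr^2 / t
H_dr^2 = 7.8^2 = 60.84
cv = 0.2 * 60.84 / 80
cv = 0.1521 m^2/day


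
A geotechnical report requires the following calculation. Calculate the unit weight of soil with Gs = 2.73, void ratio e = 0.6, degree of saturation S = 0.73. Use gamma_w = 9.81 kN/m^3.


Using gamma = gamma_w * (Gs + S*e) / (1 + e)
Numerator: Gs + S*e = 2.73 + 0.73*0.6 = 3.168
Denominator: 1 + e = 1 + 0.6 = 1.6
gamma = 9.81 * 3.168 / 1.6
gamma = 19.424 kN/m^3


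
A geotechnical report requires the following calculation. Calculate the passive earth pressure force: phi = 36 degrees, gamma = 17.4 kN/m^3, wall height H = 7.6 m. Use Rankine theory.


Compute passive earth pressure coefficient:
Kp = tan^2(45 + phi/2) = tan^2(63.0) = 3.85184
Compute passive force:
Pp = 0.5 * Kp * gamma * H^2
Pp = 0.5 * 3.85184 * 17.4 * 7.6^2
Pp = 1935.6 kN/m


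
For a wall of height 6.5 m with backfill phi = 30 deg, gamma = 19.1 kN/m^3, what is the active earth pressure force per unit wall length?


Result: 134.5 kN/m

Derivation:
Compute active earth pressure coefficient:
Ka = tan^2(45 - phi/2) = tan^2(30.0) = 0.333333
Compute active force:
Pa = 0.5 * Ka * gamma * H^2
Pa = 0.5 * 0.333333 * 19.1 * 6.5^2
Pa = 134.5 kN/m


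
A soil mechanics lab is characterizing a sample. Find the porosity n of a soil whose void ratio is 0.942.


Using the relation n = e / (1 + e)
n = 0.942 / (1 + 0.942)
n = 0.942 / 1.942
n = 0.4851


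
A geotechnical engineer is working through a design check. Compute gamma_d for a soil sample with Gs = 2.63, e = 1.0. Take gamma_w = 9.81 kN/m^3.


Using gamma_d = Gs * gamma_w / (1 + e)
gamma_d = 2.63 * 9.81 / (1 + 1.0)
gamma_d = 2.63 * 9.81 / 2.0
gamma_d = 12.9 kN/m^3


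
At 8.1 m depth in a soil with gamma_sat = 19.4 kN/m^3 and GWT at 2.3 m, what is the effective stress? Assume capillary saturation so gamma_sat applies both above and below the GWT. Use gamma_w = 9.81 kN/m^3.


Total stress = gamma_sat * depth
sigma = 19.4 * 8.1 = 157.14 kPa
Pore water pressure u = gamma_w * (depth - d_wt)
u = 9.81 * (8.1 - 2.3) = 56.898 kPa
Effective stress = sigma - u
sigma' = 157.14 - 56.898 = 100.24 kPa


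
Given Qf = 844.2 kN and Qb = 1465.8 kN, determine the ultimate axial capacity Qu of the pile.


Using Qu = Qf + Qb
Qu = 844.2 + 1465.8
Qu = 2310.0 kN


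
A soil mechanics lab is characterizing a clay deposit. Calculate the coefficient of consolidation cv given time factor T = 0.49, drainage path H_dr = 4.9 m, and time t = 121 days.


Result: 0.09723 m^2/day

Derivation:
Using cv = T * H_dr^2 / t
H_dr^2 = 4.9^2 = 24.01
cv = 0.49 * 24.01 / 121
cv = 0.09723 m^2/day


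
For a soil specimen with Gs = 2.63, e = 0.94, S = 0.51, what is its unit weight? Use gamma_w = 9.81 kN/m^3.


Using gamma = gamma_w * (Gs + S*e) / (1 + e)
Numerator: Gs + S*e = 2.63 + 0.51*0.94 = 3.1094
Denominator: 1 + e = 1 + 0.94 = 1.94
gamma = 9.81 * 3.1094 / 1.94
gamma = 15.723 kN/m^3


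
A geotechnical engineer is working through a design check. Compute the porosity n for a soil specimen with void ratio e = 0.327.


Result: 0.2464

Derivation:
Using the relation n = e / (1 + e)
n = 0.327 / (1 + 0.327)
n = 0.327 / 1.327
n = 0.2464


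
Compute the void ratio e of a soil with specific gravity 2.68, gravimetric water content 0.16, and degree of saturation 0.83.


Using the relation e = Gs * w / S
e = 2.68 * 0.16 / 0.83
e = 0.5166


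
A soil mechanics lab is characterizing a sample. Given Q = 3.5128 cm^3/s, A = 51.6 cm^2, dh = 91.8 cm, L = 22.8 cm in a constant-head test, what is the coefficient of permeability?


Compute hydraulic gradient:
i = dh / L = 91.8 / 22.8 = 4.02632
Then apply Darcy's law:
k = Q / (A * i)
k = 3.5128 / (51.6 * 4.02632)
k = 3.5128 / 207.758
k = 0.016908 cm/s


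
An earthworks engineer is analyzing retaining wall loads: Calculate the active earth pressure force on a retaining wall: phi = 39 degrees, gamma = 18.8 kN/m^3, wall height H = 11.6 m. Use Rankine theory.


Compute active earth pressure coefficient:
Ka = tan^2(45 - phi/2) = tan^2(25.5) = 0.227506
Compute active force:
Pa = 0.5 * Ka * gamma * H^2
Pa = 0.5 * 0.227506 * 18.8 * 11.6^2
Pa = 287.76 kN/m


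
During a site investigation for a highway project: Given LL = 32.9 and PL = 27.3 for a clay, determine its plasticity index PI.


Using PI = LL - PL
PI = 32.9 - 27.3
PI = 5.6
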